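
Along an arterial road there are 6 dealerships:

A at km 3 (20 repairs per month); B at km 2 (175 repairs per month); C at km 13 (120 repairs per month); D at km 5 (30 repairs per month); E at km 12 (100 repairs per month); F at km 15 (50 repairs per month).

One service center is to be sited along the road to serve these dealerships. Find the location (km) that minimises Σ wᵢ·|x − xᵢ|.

x = 12

For a sum of weighted absolute distances on a line, the optimum is the weighted median (not the mean). Total weight W = 495; half-weight = 247.5.
Sort by position and accumulate weight:
  km 2 (B, w=175) → cum 175
  km 3 (A, w=20) → cum 195
  km 5 (D, w=30) → cum 225
  km 12 (E, w=100) → cum 325  ≥ 247.5 → median here
  km 13 (C, w=120) → cum 445
  km 15 (F, w=50) → cum 495
Optimal location: km 12.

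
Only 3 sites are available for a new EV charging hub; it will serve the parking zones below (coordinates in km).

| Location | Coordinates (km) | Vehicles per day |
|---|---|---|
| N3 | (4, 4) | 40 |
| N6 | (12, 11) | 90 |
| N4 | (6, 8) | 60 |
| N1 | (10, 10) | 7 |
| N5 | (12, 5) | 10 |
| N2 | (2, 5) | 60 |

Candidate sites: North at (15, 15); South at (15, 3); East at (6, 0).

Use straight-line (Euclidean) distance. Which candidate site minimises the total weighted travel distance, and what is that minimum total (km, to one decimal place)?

Total weighted distance at each candidate:
  North (15, 15): total = 2894.3
  South (15, 3): total = 2714.0
  East (6, 0): total = 2324.3
Minimum is at East with total 2324.3 km.

East, total 2324.3 km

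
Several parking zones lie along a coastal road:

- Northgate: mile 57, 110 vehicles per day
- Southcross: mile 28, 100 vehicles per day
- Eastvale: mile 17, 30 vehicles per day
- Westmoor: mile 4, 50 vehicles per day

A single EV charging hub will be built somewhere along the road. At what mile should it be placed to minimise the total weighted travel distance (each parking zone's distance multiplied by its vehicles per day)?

x = 28

For a sum of weighted absolute distances on a line, the optimum is the weighted median (not the mean). Total weight W = 290; half-weight = 145.
Sort by position and accumulate weight:
  mile 4 (Westmoor, w=50) → cum 50
  mile 17 (Eastvale, w=30) → cum 80
  mile 28 (Southcross, w=100) → cum 180  ≥ 145 → median here
  mile 57 (Northgate, w=110) → cum 290
Optimal location: mile 28.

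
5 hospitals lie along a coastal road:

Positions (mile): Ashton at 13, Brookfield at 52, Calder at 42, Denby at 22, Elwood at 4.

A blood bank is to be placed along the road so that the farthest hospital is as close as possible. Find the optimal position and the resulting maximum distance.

location 28, max distance 24

The 1-center on a line is the midpoint of the two extreme points: leftmost at 4, rightmost at 52.
Optimal location = (4 + 52)/2 = 28; maximum distance = (52 − 4)/2 = 24.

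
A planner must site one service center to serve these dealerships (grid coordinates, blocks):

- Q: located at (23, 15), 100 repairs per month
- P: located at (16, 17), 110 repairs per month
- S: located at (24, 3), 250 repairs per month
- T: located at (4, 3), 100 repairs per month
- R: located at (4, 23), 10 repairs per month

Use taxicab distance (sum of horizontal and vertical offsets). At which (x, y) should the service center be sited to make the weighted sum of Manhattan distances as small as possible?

Manhattan distance separates: Σwᵢ(|x−xᵢ|+|y−yᵢ|) = Σwᵢ|x−xᵢ| + Σwᵢ|y−yᵢ|, so x and y are optimised independently as 1-D weighted medians.
Total weight W = 570; half = 285.
x-coordinate, sorted with cumulative weight:
  x=4 (T, w=100) cum 100
  x=4 (R, w=10) cum 110
  x=16 (P, w=110) cum 220
  x=23 (Q, w=100) cum 320  ← median
  x=24 (S, w=250) cum 570
⇒ x* = 23
y-coordinate, sorted with cumulative weight:
  y=3 (S, w=250) cum 250
  y=3 (T, w=100) cum 350  ← median
  y=15 (Q, w=100) cum 450
  y=17 (P, w=110) cum 560
  y=23 (R, w=10) cum 570
⇒ y* = 3

(23, 3)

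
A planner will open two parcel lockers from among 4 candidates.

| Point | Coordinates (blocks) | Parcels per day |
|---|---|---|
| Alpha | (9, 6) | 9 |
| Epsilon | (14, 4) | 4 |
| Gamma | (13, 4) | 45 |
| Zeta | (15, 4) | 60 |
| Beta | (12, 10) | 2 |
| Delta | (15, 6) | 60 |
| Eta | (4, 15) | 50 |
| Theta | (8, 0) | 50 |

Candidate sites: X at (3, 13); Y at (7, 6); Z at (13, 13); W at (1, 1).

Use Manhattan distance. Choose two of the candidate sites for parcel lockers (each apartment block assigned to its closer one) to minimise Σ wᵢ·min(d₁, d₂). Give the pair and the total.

{X, Y}, total 2012

Evaluate every pair (each demand assigned to the nearer of the two):
  {X, Y}: total = 2012
  {Y, Z}: total = 2402
  {Y, W}: total = 2462
  {Z, W}: total = 2702
  {X, Z}: total = 2802
  {X, W}: total = 3590
Best pair: {X, Y} with total 2012.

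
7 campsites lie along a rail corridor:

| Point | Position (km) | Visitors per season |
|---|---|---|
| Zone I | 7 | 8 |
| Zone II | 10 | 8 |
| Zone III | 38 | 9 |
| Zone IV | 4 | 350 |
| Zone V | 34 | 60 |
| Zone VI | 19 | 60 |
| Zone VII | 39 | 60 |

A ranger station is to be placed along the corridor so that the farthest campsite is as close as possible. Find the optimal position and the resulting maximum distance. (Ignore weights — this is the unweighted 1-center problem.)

The 1-center on a line is the midpoint of the two extreme points: leftmost at 4, rightmost at 39.
Optimal location = (4 + 39)/2 = 21.5; maximum distance = (39 − 4)/2 = 17.5.

location 21.5, max distance 17.5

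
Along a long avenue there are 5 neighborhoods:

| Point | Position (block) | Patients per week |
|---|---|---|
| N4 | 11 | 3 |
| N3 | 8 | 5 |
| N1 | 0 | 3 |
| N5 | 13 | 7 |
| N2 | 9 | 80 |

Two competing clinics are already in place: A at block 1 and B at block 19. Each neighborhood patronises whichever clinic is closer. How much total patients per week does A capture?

The indifferent point is the midpoint (1+19)/2 = 10; neighborhoods left of it (closer to A at 1) go to A, those right go to B.
  N1 at 0 (w=3) → A
  N3 at 8 (w=5) → A
  N2 at 9 (w=80) → A
  N4 at 11 (w=3) → B
  N5 at 13 (w=7) → B
A captures 88; B captures 10.

88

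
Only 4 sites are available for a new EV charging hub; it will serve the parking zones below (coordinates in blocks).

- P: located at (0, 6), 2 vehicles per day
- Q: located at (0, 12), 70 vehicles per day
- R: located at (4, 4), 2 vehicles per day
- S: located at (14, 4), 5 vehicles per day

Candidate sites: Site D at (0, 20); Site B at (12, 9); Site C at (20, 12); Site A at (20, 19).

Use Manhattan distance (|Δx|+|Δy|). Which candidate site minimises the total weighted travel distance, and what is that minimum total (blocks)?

Total weighted distance at each candidate:
  Site D (0, 20): total = 778
  Site B (12, 9): total = 1141
  Site C (20, 12): total = 1570
  Site A (20, 19): total = 2123
Minimum is at Site D with total 778 blocks.

Site D, total 778 blocks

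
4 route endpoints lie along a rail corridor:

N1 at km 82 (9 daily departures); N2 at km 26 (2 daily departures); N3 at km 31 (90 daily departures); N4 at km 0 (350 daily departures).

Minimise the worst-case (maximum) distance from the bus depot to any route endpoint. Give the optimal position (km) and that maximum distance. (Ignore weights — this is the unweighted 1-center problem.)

location 41, max distance 41

The 1-center on a line is the midpoint of the two extreme points: leftmost at 0, rightmost at 82.
Optimal location = (0 + 82)/2 = 41; maximum distance = (82 − 0)/2 = 41.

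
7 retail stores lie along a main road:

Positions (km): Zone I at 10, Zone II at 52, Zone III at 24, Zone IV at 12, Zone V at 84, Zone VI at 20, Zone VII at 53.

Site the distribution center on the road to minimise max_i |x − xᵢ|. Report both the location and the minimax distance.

The 1-center on a line is the midpoint of the two extreme points: leftmost at 10, rightmost at 84.
Optimal location = (10 + 84)/2 = 47; maximum distance = (84 − 10)/2 = 37.

location 47, max distance 37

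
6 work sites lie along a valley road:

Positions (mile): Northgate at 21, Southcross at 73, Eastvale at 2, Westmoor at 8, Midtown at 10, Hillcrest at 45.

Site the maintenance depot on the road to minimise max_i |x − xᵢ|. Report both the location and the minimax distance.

location 37.5, max distance 35.5

The 1-center on a line is the midpoint of the two extreme points: leftmost at 2, rightmost at 73.
Optimal location = (2 + 73)/2 = 37.5; maximum distance = (73 − 2)/2 = 35.5.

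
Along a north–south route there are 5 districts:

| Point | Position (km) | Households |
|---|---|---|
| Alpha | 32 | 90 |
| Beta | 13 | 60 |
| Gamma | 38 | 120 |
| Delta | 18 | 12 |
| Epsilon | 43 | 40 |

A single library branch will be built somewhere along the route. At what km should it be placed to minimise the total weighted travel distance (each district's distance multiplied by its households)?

x = 32

For a sum of weighted absolute distances on a line, the optimum is the weighted median (not the mean). Total weight W = 322; half-weight = 161.
Sort by position and accumulate weight:
  km 13 (Beta, w=60) → cum 60
  km 18 (Delta, w=12) → cum 72
  km 32 (Alpha, w=90) → cum 162  ≥ 161 → median here
  km 38 (Gamma, w=120) → cum 282
  km 43 (Epsilon, w=40) → cum 322
Optimal location: km 32.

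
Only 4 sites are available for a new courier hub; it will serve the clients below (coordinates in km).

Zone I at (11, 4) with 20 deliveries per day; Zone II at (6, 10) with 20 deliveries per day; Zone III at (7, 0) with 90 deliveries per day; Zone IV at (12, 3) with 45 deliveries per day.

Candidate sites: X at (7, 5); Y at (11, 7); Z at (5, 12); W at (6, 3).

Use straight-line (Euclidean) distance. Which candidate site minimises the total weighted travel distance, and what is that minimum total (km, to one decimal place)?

Total weighted distance at each candidate:
  X (7, 5): total = 876.8
  Y (11, 7): total = 1087.8
  Z (5, 12): total = 1852.7
  W (6, 3): total = 796.6
Minimum is at W with total 796.6 km.

W, total 796.6 km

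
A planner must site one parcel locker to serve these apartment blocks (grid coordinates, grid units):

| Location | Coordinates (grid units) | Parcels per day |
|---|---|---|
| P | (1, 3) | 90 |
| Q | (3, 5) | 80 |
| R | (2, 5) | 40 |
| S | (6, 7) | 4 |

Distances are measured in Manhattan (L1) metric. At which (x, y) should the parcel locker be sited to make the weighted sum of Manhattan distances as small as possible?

(2, 5)

Manhattan distance separates: Σwᵢ(|x−xᵢ|+|y−yᵢ|) = Σwᵢ|x−xᵢ| + Σwᵢ|y−yᵢ|, so x and y are optimised independently as 1-D weighted medians.
Total weight W = 214; half = 107.
x-coordinate, sorted with cumulative weight:
  x=1 (P, w=90) cum 90
  x=2 (R, w=40) cum 130  ← median
  x=3 (Q, w=80) cum 210
  x=6 (S, w=4) cum 214
⇒ x* = 2
y-coordinate, sorted with cumulative weight:
  y=3 (P, w=90) cum 90
  y=5 (Q, w=80) cum 170  ← median
  y=5 (R, w=40) cum 210
  y=7 (S, w=4) cum 214
⇒ y* = 5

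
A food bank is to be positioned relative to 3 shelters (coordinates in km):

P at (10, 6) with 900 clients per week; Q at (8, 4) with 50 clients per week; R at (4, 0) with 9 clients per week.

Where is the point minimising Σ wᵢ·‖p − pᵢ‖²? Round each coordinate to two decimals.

The minimiser of Σwᵢ‖p−pᵢ‖² is the weighted centroid p* = (Σwᵢpᵢ)/(Σwᵢ).
Σwᵢ = 959.
Σwᵢxᵢ = 900·10 + 50·8 + 9·4 = 9436.
Σwᵢyᵢ = 900·6 + 50·4 + 9·0 = 5600.
x* = 9436/959 = 9.84, y* = 5600/959 = 5.84.

(9.84, 5.84)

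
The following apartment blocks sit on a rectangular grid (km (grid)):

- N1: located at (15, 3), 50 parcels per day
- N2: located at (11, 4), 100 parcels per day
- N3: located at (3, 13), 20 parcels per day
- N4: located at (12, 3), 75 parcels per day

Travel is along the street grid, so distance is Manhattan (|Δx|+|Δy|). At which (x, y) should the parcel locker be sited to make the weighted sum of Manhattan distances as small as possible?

(12, 3)

Manhattan distance separates: Σwᵢ(|x−xᵢ|+|y−yᵢ|) = Σwᵢ|x−xᵢ| + Σwᵢ|y−yᵢ|, so x and y are optimised independently as 1-D weighted medians.
Total weight W = 245; half = 122.5.
x-coordinate, sorted with cumulative weight:
  x=3 (N3, w=20) cum 20
  x=11 (N2, w=100) cum 120
  x=12 (N4, w=75) cum 195  ← median
  x=15 (N1, w=50) cum 245
⇒ x* = 12
y-coordinate, sorted with cumulative weight:
  y=3 (N1, w=50) cum 50
  y=3 (N4, w=75) cum 125  ← median
  y=4 (N2, w=100) cum 225
  y=13 (N3, w=20) cum 245
⇒ y* = 3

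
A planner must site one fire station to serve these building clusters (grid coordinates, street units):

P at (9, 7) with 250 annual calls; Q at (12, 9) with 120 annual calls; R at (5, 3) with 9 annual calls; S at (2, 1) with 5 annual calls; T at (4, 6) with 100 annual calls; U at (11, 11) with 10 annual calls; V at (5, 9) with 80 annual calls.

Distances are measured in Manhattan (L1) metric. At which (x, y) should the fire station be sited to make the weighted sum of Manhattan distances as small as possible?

Manhattan distance separates: Σwᵢ(|x−xᵢ|+|y−yᵢ|) = Σwᵢ|x−xᵢ| + Σwᵢ|y−yᵢ|, so x and y are optimised independently as 1-D weighted medians.
Total weight W = 574; half = 287.
x-coordinate, sorted with cumulative weight:
  x=2 (S, w=5) cum 5
  x=4 (T, w=100) cum 105
  x=5 (R, w=9) cum 114
  x=5 (V, w=80) cum 194
  x=9 (P, w=250) cum 444  ← median
  x=11 (U, w=10) cum 454
  x=12 (Q, w=120) cum 574
⇒ x* = 9
y-coordinate, sorted with cumulative weight:
  y=1 (S, w=5) cum 5
  y=3 (R, w=9) cum 14
  y=6 (T, w=100) cum 114
  y=7 (P, w=250) cum 364  ← median
  y=9 (Q, w=120) cum 484
  y=9 (V, w=80) cum 564
  y=11 (U, w=10) cum 574
⇒ y* = 7

(9, 7)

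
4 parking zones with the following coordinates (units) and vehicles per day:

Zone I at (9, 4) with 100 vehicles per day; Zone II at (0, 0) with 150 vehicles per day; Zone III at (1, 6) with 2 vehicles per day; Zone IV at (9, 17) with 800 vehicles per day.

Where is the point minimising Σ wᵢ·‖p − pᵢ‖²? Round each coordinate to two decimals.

(7.70, 13.32)

The minimiser of Σwᵢ‖p−pᵢ‖² is the weighted centroid p* = (Σwᵢpᵢ)/(Σwᵢ).
Σwᵢ = 1052.
Σwᵢxᵢ = 100·9 + 150·0 + 2·1 + 800·9 = 8102.
Σwᵢyᵢ = 100·4 + 150·0 + 2·6 + 800·17 = 14012.
x* = 8102/1052 = 7.70, y* = 14012/1052 = 13.32.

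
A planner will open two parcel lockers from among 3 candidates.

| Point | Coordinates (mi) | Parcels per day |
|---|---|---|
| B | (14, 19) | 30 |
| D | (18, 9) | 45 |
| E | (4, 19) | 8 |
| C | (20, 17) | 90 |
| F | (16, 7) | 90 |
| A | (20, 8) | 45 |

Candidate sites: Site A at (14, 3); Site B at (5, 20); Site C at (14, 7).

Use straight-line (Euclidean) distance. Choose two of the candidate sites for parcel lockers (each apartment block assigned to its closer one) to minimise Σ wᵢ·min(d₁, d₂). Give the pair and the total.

{Site B, Site C}, total 1987.5

Evaluate every pair (each demand assigned to the nearer of the two):
  {Site B, Site C}: total = 1987.5
  {Site A, Site C}: total = 2189.5
  {Site A, Site B}: total = 2732.3
Best pair: {Site B, Site C} with total 1987.5.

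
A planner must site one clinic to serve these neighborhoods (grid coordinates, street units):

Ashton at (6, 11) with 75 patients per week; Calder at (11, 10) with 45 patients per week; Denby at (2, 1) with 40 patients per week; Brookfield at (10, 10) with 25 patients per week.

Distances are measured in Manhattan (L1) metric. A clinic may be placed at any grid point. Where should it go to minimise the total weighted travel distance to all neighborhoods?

Manhattan distance separates: Σwᵢ(|x−xᵢ|+|y−yᵢ|) = Σwᵢ|x−xᵢ| + Σwᵢ|y−yᵢ|, so x and y are optimised independently as 1-D weighted medians.
Total weight W = 185; half = 92.5.
x-coordinate, sorted with cumulative weight:
  x=2 (Denby, w=40) cum 40
  x=6 (Ashton, w=75) cum 115  ← median
  x=10 (Brookfield, w=25) cum 140
  x=11 (Calder, w=45) cum 185
⇒ x* = 6
y-coordinate, sorted with cumulative weight:
  y=1 (Denby, w=40) cum 40
  y=10 (Calder, w=45) cum 85
  y=10 (Brookfield, w=25) cum 110  ← median
  y=11 (Ashton, w=75) cum 185
⇒ y* = 10

(6, 10)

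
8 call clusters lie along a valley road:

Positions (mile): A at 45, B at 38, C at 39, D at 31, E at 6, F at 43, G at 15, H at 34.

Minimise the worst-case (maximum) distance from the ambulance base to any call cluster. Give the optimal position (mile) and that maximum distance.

The 1-center on a line is the midpoint of the two extreme points: leftmost at 6, rightmost at 45.
Optimal location = (6 + 45)/2 = 25.5; maximum distance = (45 − 6)/2 = 19.5.

location 25.5, max distance 19.5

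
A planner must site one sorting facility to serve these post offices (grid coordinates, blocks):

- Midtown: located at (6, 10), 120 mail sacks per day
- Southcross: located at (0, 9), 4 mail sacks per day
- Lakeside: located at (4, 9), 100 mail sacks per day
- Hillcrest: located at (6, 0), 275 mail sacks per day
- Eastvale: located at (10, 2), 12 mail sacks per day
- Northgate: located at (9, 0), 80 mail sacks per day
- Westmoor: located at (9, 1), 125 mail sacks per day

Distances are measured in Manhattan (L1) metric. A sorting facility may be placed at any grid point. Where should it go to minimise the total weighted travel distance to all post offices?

Manhattan distance separates: Σwᵢ(|x−xᵢ|+|y−yᵢ|) = Σwᵢ|x−xᵢ| + Σwᵢ|y−yᵢ|, so x and y are optimised independently as 1-D weighted medians.
Total weight W = 716; half = 358.
x-coordinate, sorted with cumulative weight:
  x=0 (Southcross, w=4) cum 4
  x=4 (Lakeside, w=100) cum 104
  x=6 (Midtown, w=120) cum 224
  x=6 (Hillcrest, w=275) cum 499  ← median
  x=9 (Northgate, w=80) cum 579
  x=9 (Westmoor, w=125) cum 704
  x=10 (Eastvale, w=12) cum 716
⇒ x* = 6
y-coordinate, sorted with cumulative weight:
  y=0 (Hillcrest, w=275) cum 275
  y=0 (Northgate, w=80) cum 355
  y=1 (Westmoor, w=125) cum 480  ← median
  y=2 (Eastvale, w=12) cum 492
  y=9 (Southcross, w=4) cum 496
  y=9 (Lakeside, w=100) cum 596
  y=10 (Midtown, w=120) cum 716
⇒ y* = 1

(6, 1)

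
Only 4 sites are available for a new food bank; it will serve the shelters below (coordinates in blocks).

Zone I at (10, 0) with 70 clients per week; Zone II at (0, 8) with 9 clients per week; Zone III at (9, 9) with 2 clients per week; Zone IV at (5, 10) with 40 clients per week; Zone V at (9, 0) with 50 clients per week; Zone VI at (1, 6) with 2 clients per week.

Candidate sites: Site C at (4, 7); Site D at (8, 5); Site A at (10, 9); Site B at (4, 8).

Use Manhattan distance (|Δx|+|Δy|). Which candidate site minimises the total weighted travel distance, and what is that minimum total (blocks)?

Site D, total 1235 blocks

Total weighted distance at each candidate:
  Site C (4, 7): total = 1737
  Site D (8, 5): total = 1235
  Site A (10, 9): total = 1495
  Site B (4, 8): total = 1808
Minimum is at Site D with total 1235 blocks.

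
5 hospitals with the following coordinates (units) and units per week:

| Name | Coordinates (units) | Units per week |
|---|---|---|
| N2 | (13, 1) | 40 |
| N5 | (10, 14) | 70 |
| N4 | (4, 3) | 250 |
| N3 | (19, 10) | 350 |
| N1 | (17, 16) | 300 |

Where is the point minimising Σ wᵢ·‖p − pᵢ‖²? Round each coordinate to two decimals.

(13.83, 9.97)

The minimiser of Σwᵢ‖p−pᵢ‖² is the weighted centroid p* = (Σwᵢpᵢ)/(Σwᵢ).
Σwᵢ = 1010.
Σwᵢxᵢ = 40·13 + 70·10 + 250·4 + 350·19 + 300·17 = 13970.
Σwᵢyᵢ = 40·1 + 70·14 + 250·3 + 350·10 + 300·16 = 10070.
x* = 13970/1010 = 13.83, y* = 10070/1010 = 9.97.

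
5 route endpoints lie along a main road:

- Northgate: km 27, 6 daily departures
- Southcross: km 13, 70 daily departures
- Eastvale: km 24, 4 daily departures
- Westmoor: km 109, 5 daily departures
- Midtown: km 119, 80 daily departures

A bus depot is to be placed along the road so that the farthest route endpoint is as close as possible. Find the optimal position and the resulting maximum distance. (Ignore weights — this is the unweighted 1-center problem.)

The 1-center on a line is the midpoint of the two extreme points: leftmost at 13, rightmost at 119.
Optimal location = (13 + 119)/2 = 66; maximum distance = (119 − 13)/2 = 53.

location 66, max distance 53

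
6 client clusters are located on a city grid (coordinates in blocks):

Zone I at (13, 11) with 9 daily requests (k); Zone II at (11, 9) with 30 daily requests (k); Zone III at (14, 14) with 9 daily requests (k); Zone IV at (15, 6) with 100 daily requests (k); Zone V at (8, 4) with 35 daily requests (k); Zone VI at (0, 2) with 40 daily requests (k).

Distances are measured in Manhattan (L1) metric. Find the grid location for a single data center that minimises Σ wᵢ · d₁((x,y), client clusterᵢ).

Manhattan distance separates: Σwᵢ(|x−xᵢ|+|y−yᵢ|) = Σwᵢ|x−xᵢ| + Σwᵢ|y−yᵢ|, so x and y are optimised independently as 1-D weighted medians.
Total weight W = 223; half = 111.5.
x-coordinate, sorted with cumulative weight:
  x=0 (Zone VI, w=40) cum 40
  x=8 (Zone V, w=35) cum 75
  x=11 (Zone II, w=30) cum 105
  x=13 (Zone I, w=9) cum 114  ← median
  x=14 (Zone III, w=9) cum 123
  x=15 (Zone IV, w=100) cum 223
⇒ x* = 13
y-coordinate, sorted with cumulative weight:
  y=2 (Zone VI, w=40) cum 40
  y=4 (Zone V, w=35) cum 75
  y=6 (Zone IV, w=100) cum 175  ← median
  y=9 (Zone II, w=30) cum 205
  y=11 (Zone I, w=9) cum 214
  y=14 (Zone III, w=9) cum 223
⇒ y* = 6

(13, 6)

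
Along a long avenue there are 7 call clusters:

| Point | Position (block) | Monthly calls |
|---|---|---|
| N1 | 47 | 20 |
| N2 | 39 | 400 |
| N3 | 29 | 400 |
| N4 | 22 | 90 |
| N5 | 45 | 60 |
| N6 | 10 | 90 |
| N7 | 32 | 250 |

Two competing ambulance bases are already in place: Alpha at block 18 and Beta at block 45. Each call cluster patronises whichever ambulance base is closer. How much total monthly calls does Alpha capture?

The indifferent point is the midpoint (18+45)/2 = 31.5; call clusters left of it (closer to Alpha at 18) go to Alpha, those right go to Beta.
  N6 at 10 (w=90) → Alpha
  N4 at 22 (w=90) → Alpha
  N3 at 29 (w=400) → Alpha
  N7 at 32 (w=250) → Beta
  N2 at 39 (w=400) → Beta
  N5 at 45 (w=60) → Beta
  N1 at 47 (w=20) → Beta
Alpha captures 580; Beta captures 730.

580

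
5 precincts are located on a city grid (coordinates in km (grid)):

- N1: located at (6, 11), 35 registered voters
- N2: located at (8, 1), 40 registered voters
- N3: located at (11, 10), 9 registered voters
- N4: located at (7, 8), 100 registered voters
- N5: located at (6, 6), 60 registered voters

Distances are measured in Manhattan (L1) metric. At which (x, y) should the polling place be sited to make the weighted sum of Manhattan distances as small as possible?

(7, 8)

Manhattan distance separates: Σwᵢ(|x−xᵢ|+|y−yᵢ|) = Σwᵢ|x−xᵢ| + Σwᵢ|y−yᵢ|, so x and y are optimised independently as 1-D weighted medians.
Total weight W = 244; half = 122.
x-coordinate, sorted with cumulative weight:
  x=6 (N1, w=35) cum 35
  x=6 (N5, w=60) cum 95
  x=7 (N4, w=100) cum 195  ← median
  x=8 (N2, w=40) cum 235
  x=11 (N3, w=9) cum 244
⇒ x* = 7
y-coordinate, sorted with cumulative weight:
  y=1 (N2, w=40) cum 40
  y=6 (N5, w=60) cum 100
  y=8 (N4, w=100) cum 200  ← median
  y=10 (N3, w=9) cum 209
  y=11 (N1, w=35) cum 244
⇒ y* = 8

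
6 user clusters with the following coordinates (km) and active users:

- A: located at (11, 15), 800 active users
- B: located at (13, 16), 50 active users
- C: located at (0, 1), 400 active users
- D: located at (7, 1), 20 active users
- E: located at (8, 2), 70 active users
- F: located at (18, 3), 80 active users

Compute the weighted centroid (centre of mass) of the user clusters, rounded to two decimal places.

The minimiser of Σwᵢ‖p−pᵢ‖² is the weighted centroid p* = (Σwᵢpᵢ)/(Σwᵢ).
Σwᵢ = 1420.
Σwᵢxᵢ = 800·11 + 50·13 + 400·0 + 20·7 + 70·8 + 80·18 = 11590.
Σwᵢyᵢ = 800·15 + 50·16 + 400·1 + 20·1 + 70·2 + 80·3 = 13600.
x* = 11590/1420 = 8.16, y* = 13600/1420 = 9.58.

(8.16, 9.58)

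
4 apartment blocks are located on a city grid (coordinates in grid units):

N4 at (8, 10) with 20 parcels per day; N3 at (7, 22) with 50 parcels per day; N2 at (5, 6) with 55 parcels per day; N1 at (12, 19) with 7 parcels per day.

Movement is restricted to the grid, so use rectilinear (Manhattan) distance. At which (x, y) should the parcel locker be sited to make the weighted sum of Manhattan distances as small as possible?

Manhattan distance separates: Σwᵢ(|x−xᵢ|+|y−yᵢ|) = Σwᵢ|x−xᵢ| + Σwᵢ|y−yᵢ|, so x and y are optimised independently as 1-D weighted medians.
Total weight W = 132; half = 66.
x-coordinate, sorted with cumulative weight:
  x=5 (N2, w=55) cum 55
  x=7 (N3, w=50) cum 105  ← median
  x=8 (N4, w=20) cum 125
  x=12 (N1, w=7) cum 132
⇒ x* = 7
y-coordinate, sorted with cumulative weight:
  y=6 (N2, w=55) cum 55
  y=10 (N4, w=20) cum 75  ← median
  y=19 (N1, w=7) cum 82
  y=22 (N3, w=50) cum 132
⇒ y* = 10

(7, 10)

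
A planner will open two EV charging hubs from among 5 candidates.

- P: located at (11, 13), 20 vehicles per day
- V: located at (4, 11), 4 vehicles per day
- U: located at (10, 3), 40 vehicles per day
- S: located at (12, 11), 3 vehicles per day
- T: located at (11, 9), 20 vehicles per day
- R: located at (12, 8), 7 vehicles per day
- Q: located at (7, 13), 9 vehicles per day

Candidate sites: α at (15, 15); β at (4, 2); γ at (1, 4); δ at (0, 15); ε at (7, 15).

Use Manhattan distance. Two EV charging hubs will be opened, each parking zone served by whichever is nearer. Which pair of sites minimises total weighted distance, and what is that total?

{β, ε}, total 757

Evaluate every pair (each demand assigned to the nearer of the two):
  {β, ε}: total = 757
  {α, β}: total = 817
  {γ, ε}: total = 877
  {α, γ}: total = 941
  {α, ε}: total = 1057
  {δ, ε}: total = 1077
  {β, δ}: total = 1079
  {α, δ}: total = 1204
  {γ, δ}: total = 1226
  {β, γ}: total = 1231
Best pair: {β, ε} with total 757.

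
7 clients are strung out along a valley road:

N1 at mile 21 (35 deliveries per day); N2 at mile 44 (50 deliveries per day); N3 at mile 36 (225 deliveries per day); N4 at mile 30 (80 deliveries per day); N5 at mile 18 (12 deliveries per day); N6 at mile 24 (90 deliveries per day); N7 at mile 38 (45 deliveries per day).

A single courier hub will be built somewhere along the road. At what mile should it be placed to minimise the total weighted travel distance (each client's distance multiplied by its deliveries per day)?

x = 36

For a sum of weighted absolute distances on a line, the optimum is the weighted median (not the mean). Total weight W = 537; half-weight = 268.5.
Sort by position and accumulate weight:
  mile 18 (N5, w=12) → cum 12
  mile 21 (N1, w=35) → cum 47
  mile 24 (N6, w=90) → cum 137
  mile 30 (N4, w=80) → cum 217
  mile 36 (N3, w=225) → cum 442  ≥ 268.5 → median here
  mile 38 (N7, w=45) → cum 487
  mile 44 (N2, w=50) → cum 537
Optimal location: mile 36.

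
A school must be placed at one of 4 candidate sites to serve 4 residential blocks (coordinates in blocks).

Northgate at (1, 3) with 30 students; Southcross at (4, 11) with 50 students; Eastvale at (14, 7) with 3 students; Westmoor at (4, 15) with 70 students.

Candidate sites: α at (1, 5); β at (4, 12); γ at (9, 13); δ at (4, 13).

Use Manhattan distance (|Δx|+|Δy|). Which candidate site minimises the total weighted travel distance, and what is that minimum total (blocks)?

β, total 665 blocks

Total weighted distance at each candidate:
  α (1, 5): total = 1465
  β (4, 12): total = 665
  γ (9, 13): total = 1413
  δ (4, 13): total = 678
Minimum is at β with total 665 blocks.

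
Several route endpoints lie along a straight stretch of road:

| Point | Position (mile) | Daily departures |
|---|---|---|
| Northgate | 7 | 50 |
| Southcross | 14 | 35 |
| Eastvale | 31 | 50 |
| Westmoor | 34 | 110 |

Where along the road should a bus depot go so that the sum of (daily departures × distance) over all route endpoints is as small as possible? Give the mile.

x = 31

For a sum of weighted absolute distances on a line, the optimum is the weighted median (not the mean). Total weight W = 245; half-weight = 122.5.
Sort by position and accumulate weight:
  mile 7 (Northgate, w=50) → cum 50
  mile 14 (Southcross, w=35) → cum 85
  mile 31 (Eastvale, w=50) → cum 135  ≥ 122.5 → median here
  mile 34 (Westmoor, w=110) → cum 245
Optimal location: mile 31.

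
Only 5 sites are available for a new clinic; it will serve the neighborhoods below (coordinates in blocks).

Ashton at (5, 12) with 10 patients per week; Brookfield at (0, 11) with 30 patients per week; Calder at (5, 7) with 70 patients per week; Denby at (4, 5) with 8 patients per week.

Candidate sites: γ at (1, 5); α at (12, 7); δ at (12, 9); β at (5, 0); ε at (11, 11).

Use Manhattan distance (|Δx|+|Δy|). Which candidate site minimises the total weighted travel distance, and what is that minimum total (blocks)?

γ, total 764 blocks

Total weighted distance at each candidate:
  γ (1, 5): total = 764
  α (12, 7): total = 1170
  δ (12, 9): total = 1246
  β (5, 0): total = 1138
  ε (11, 11): total = 1204
Minimum is at γ with total 764 blocks.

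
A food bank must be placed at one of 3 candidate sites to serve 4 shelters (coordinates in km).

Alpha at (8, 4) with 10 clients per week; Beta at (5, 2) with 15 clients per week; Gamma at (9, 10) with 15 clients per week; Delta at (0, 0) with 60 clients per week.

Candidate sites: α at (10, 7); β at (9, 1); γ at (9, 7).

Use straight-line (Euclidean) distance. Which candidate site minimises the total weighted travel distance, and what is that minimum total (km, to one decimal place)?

Total weighted distance at each candidate:
  α (10, 7): total = 921.9
  β (9, 1): total = 771.8
  γ (9, 7): total = 856.8
Minimum is at β with total 771.8 km.

β, total 771.8 km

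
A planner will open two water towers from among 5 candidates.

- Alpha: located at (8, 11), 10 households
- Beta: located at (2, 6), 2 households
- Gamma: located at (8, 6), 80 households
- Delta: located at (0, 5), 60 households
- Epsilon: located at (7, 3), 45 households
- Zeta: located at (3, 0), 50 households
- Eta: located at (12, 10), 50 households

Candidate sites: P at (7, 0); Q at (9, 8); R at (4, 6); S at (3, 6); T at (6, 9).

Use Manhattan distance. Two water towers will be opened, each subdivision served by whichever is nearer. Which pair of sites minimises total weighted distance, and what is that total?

Evaluate every pair (each demand assigned to the nearer of the two):
  {Q, S}: total = 1387
  {Q, R}: total = 1454
  {P, Q}: total = 1603
  {R, T}: total = 1634
  {S, T}: total = 1647
  {P, R}: total = 1649
  {P, S}: total = 1727
  {P, T}: total = 1739
  {R, S}: total = 1822
  {Q, T}: total = 2059
Best pair: {Q, S} with total 1387.

{Q, S}, total 1387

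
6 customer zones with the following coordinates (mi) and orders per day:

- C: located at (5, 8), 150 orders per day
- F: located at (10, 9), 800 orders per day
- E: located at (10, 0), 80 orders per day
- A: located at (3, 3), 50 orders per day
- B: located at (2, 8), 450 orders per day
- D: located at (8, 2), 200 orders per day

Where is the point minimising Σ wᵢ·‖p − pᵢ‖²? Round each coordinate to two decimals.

(7.05, 7.25)

The minimiser of Σwᵢ‖p−pᵢ‖² is the weighted centroid p* = (Σwᵢpᵢ)/(Σwᵢ).
Σwᵢ = 1730.
Σwᵢxᵢ = 150·5 + 800·10 + 80·10 + 50·3 + 450·2 + 200·8 = 12200.
Σwᵢyᵢ = 150·8 + 800·9 + 80·0 + 50·3 + 450·8 + 200·2 = 12550.
x* = 12200/1730 = 7.05, y* = 12550/1730 = 7.25.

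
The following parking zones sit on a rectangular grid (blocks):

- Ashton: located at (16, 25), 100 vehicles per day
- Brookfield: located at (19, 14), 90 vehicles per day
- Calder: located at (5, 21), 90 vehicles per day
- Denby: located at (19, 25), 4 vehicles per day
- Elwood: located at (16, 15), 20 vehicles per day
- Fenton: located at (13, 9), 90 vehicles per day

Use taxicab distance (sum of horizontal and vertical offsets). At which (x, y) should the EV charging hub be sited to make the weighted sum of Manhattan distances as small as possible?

(16, 15)

Manhattan distance separates: Σwᵢ(|x−xᵢ|+|y−yᵢ|) = Σwᵢ|x−xᵢ| + Σwᵢ|y−yᵢ|, so x and y are optimised independently as 1-D weighted medians.
Total weight W = 394; half = 197.
x-coordinate, sorted with cumulative weight:
  x=5 (Calder, w=90) cum 90
  x=13 (Fenton, w=90) cum 180
  x=16 (Ashton, w=100) cum 280  ← median
  x=16 (Elwood, w=20) cum 300
  x=19 (Brookfield, w=90) cum 390
  x=19 (Denby, w=4) cum 394
⇒ x* = 16
y-coordinate, sorted with cumulative weight:
  y=9 (Fenton, w=90) cum 90
  y=14 (Brookfield, w=90) cum 180
  y=15 (Elwood, w=20) cum 200  ← median
  y=21 (Calder, w=90) cum 290
  y=25 (Ashton, w=100) cum 390
  y=25 (Denby, w=4) cum 394
⇒ y* = 15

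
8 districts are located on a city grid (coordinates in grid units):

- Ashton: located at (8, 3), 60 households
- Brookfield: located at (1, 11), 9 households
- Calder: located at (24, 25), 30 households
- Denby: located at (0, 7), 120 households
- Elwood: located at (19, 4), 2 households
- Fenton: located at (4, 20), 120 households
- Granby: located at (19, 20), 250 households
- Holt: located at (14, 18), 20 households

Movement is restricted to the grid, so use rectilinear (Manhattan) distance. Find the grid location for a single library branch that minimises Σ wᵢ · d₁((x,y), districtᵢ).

Manhattan distance separates: Σwᵢ(|x−xᵢ|+|y−yᵢ|) = Σwᵢ|x−xᵢ| + Σwᵢ|y−yᵢ|, so x and y are optimised independently as 1-D weighted medians.
Total weight W = 611; half = 305.5.
x-coordinate, sorted with cumulative weight:
  x=0 (Denby, w=120) cum 120
  x=1 (Brookfield, w=9) cum 129
  x=4 (Fenton, w=120) cum 249
  x=8 (Ashton, w=60) cum 309  ← median
  x=14 (Holt, w=20) cum 329
  x=19 (Elwood, w=2) cum 331
  x=19 (Granby, w=250) cum 581
  x=24 (Calder, w=30) cum 611
⇒ x* = 8
y-coordinate, sorted with cumulative weight:
  y=3 (Ashton, w=60) cum 60
  y=4 (Elwood, w=2) cum 62
  y=7 (Denby, w=120) cum 182
  y=11 (Brookfield, w=9) cum 191
  y=18 (Holt, w=20) cum 211
  y=20 (Fenton, w=120) cum 331  ← median
  y=20 (Granby, w=250) cum 581
  y=25 (Calder, w=30) cum 611
⇒ y* = 20

(8, 20)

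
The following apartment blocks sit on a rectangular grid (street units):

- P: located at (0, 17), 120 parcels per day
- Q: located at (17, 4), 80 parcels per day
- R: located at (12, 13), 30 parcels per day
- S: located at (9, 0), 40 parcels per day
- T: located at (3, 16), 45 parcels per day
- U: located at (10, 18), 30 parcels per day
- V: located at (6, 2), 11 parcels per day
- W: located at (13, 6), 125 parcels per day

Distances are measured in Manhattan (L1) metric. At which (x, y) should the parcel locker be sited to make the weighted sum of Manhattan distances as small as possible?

Manhattan distance separates: Σwᵢ(|x−xᵢ|+|y−yᵢ|) = Σwᵢ|x−xᵢ| + Σwᵢ|y−yᵢ|, so x and y are optimised independently as 1-D weighted medians.
Total weight W = 481; half = 240.5.
x-coordinate, sorted with cumulative weight:
  x=0 (P, w=120) cum 120
  x=3 (T, w=45) cum 165
  x=6 (V, w=11) cum 176
  x=9 (S, w=40) cum 216
  x=10 (U, w=30) cum 246  ← median
  x=12 (R, w=30) cum 276
  x=13 (W, w=125) cum 401
  x=17 (Q, w=80) cum 481
⇒ x* = 10
y-coordinate, sorted with cumulative weight:
  y=0 (S, w=40) cum 40
  y=2 (V, w=11) cum 51
  y=4 (Q, w=80) cum 131
  y=6 (W, w=125) cum 256  ← median
  y=13 (R, w=30) cum 286
  y=16 (T, w=45) cum 331
  y=17 (P, w=120) cum 451
  y=18 (U, w=30) cum 481
⇒ y* = 6

(10, 6)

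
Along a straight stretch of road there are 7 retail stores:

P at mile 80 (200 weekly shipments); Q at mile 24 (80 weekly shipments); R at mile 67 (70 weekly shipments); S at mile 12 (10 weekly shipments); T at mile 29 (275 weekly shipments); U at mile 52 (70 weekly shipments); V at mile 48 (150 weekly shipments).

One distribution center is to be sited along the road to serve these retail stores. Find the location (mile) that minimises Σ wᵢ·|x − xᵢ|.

For a sum of weighted absolute distances on a line, the optimum is the weighted median (not the mean). Total weight W = 855; half-weight = 427.5.
Sort by position and accumulate weight:
  mile 12 (S, w=10) → cum 10
  mile 24 (Q, w=80) → cum 90
  mile 29 (T, w=275) → cum 365
  mile 48 (V, w=150) → cum 515  ≥ 427.5 → median here
  mile 52 (U, w=70) → cum 585
  mile 67 (R, w=70) → cum 655
  mile 80 (P, w=200) → cum 855
Optimal location: mile 48.

x = 48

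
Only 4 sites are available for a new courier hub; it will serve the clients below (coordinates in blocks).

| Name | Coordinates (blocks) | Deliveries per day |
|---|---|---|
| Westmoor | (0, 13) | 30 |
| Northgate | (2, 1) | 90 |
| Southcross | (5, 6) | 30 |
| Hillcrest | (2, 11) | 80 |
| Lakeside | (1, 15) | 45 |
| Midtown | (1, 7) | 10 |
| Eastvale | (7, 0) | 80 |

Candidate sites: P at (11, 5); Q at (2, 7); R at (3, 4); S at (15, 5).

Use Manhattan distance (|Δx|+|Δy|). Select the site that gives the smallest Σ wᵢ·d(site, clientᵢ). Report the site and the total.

Total weighted distance at each candidate:
  P (11, 5): total = 4890
  Q (2, 7): total = 2595
  R (3, 4): total = 2755
  S (15, 5): total = 6350
Minimum is at Q with total 2595 blocks.

Q, total 2595 blocks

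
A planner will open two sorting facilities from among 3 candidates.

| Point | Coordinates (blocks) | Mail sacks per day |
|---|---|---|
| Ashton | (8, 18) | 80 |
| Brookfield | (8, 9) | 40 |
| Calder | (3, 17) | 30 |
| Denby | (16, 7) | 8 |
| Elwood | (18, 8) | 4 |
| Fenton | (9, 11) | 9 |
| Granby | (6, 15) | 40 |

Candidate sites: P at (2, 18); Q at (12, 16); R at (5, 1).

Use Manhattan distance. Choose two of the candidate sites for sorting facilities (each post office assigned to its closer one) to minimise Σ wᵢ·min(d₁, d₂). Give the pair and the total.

Evaluate every pair (each demand assigned to the nearer of the two):
  {P, Q}: total = 1492
  {P, R}: total = 1602
  {Q, R}: total = 1732
Best pair: {P, Q} with total 1492.

{P, Q}, total 1492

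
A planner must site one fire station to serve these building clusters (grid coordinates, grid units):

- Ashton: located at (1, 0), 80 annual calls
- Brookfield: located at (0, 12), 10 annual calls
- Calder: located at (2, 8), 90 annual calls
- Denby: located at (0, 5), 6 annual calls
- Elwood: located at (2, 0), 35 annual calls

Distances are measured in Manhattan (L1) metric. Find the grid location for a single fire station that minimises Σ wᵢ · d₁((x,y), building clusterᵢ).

Manhattan distance separates: Σwᵢ(|x−xᵢ|+|y−yᵢ|) = Σwᵢ|x−xᵢ| + Σwᵢ|y−yᵢ|, so x and y are optimised independently as 1-D weighted medians.
Total weight W = 221; half = 110.5.
x-coordinate, sorted with cumulative weight:
  x=0 (Brookfield, w=10) cum 10
  x=0 (Denby, w=6) cum 16
  x=1 (Ashton, w=80) cum 96
  x=2 (Calder, w=90) cum 186  ← median
  x=2 (Elwood, w=35) cum 221
⇒ x* = 2
y-coordinate, sorted with cumulative weight:
  y=0 (Ashton, w=80) cum 80
  y=0 (Elwood, w=35) cum 115  ← median
  y=5 (Denby, w=6) cum 121
  y=8 (Calder, w=90) cum 211
  y=12 (Brookfield, w=10) cum 221
⇒ y* = 0

(2, 0)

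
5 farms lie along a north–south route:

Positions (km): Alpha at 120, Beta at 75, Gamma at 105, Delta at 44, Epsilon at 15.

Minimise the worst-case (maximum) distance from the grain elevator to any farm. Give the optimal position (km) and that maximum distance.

The 1-center on a line is the midpoint of the two extreme points: leftmost at 15, rightmost at 120.
Optimal location = (15 + 120)/2 = 67.5; maximum distance = (120 − 15)/2 = 52.5.

location 67.5, max distance 52.5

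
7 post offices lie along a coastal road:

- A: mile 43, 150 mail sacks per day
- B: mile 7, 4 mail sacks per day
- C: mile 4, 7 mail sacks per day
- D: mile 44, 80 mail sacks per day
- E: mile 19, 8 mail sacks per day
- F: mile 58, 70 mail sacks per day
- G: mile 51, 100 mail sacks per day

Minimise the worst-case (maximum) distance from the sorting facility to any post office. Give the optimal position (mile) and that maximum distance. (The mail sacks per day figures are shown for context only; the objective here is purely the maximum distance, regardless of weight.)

The 1-center on a line is the midpoint of the two extreme points: leftmost at 4, rightmost at 58.
Optimal location = (4 + 58)/2 = 31; maximum distance = (58 − 4)/2 = 27.

location 31, max distance 27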